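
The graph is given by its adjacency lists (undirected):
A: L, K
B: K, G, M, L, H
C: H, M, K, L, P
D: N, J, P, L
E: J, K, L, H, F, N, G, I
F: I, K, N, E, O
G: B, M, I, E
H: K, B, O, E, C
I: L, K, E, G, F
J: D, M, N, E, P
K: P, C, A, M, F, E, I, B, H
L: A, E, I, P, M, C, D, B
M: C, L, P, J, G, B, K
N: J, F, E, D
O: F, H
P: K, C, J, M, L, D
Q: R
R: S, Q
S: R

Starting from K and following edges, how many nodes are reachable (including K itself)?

16

BFS from K visits: K, A, B, C, E, F, H, I, M, P, L, G, J, N, O, D
Reachable nodes: 16 of 19 total.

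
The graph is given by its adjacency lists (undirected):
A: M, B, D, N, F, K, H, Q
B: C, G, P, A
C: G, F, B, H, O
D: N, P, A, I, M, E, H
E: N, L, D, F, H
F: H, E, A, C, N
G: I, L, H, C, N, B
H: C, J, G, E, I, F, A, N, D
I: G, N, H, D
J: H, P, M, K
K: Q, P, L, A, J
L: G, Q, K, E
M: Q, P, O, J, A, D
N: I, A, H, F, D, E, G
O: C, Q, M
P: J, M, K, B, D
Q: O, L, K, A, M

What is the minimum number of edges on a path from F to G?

Level 0: F
Level 1: A, C, E, H, N
Level 2: B, D, G, I, J, K, L, M, O, Q
Level 3: P
G first appears at level 2.

2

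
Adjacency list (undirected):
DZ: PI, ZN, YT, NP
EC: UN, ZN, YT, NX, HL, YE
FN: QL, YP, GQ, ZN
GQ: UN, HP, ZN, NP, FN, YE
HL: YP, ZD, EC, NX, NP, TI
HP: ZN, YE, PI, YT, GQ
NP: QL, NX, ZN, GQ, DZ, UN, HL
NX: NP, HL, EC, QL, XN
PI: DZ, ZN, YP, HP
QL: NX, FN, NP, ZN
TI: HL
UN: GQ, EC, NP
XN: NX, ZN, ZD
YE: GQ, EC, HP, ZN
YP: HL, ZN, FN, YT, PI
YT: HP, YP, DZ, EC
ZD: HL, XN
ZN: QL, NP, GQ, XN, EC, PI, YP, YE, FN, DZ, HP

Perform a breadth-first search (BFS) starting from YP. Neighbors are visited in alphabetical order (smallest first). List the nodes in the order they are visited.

YP → FN → HL → PI → YT → ZN → GQ → QL → EC → NP → NX → TI → ZD → DZ → HP → XN → YE → UN

Visit YP; enqueue FN, HL, PI, YT, ZN → queue [FN, HL, PI, YT, ZN]
Visit FN; enqueue GQ, QL → queue [HL, PI, YT, ZN, GQ, QL]
Visit HL; enqueue EC, NP, NX, TI, ZD → queue [PI, YT, ZN, GQ, QL, EC, NP, NX, TI, ZD]
Visit PI; enqueue DZ, HP → queue [YT, ZN, GQ, QL, EC, NP, NX, TI, ZD, DZ, HP]
Visit YT → queue [ZN, GQ, QL, EC, NP, NX, TI, ZD, DZ, HP]
Visit ZN; enqueue XN, YE → queue [GQ, QL, EC, NP, NX, TI, ZD, DZ, HP, XN, YE]
Visit GQ; enqueue UN → queue [QL, EC, NP, NX, TI, ZD, DZ, HP, XN, YE, UN]
Visit QL → queue [EC, NP, NX, TI, ZD, DZ, HP, XN, YE, UN]
Visit EC → queue [NP, NX, TI, ZD, DZ, HP, XN, YE, UN]
Visit NP → queue [NX, TI, ZD, DZ, HP, XN, YE, UN]
Visit NX → queue [TI, ZD, DZ, HP, XN, YE, UN]
Visit TI → queue [ZD, DZ, HP, XN, YE, UN]
Visit ZD → queue [DZ, HP, XN, YE, UN]
Visit DZ → queue [HP, XN, YE, UN]
Visit HP → queue [XN, YE, UN]
Visit XN → queue [YE, UN]
Visit YE → queue [UN]
Visit UN → queue []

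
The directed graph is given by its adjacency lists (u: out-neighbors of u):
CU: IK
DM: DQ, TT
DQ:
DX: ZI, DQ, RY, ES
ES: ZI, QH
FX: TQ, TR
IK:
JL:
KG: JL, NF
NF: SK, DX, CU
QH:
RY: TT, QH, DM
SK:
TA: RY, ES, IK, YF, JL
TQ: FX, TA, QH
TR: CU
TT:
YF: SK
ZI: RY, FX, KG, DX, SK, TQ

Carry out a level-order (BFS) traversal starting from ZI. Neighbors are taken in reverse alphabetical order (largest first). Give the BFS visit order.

ZI, TQ, SK, RY, KG, FX, DX, TA, QH, TT, DM, NF, JL, TR, ES, DQ, YF, IK, CU

Visit ZI; enqueue TQ, SK, RY, KG, FX, DX → queue [TQ, SK, RY, KG, FX, DX]
Visit TQ; enqueue TA, QH → queue [SK, RY, KG, FX, DX, TA, QH]
Visit SK → queue [RY, KG, FX, DX, TA, QH]
Visit RY; enqueue TT, DM → queue [KG, FX, DX, TA, QH, TT, DM]
Visit KG; enqueue NF, JL → queue [FX, DX, TA, QH, TT, DM, NF, JL]
Visit FX; enqueue TR → queue [DX, TA, QH, TT, DM, NF, JL, TR]
Visit DX; enqueue ES, DQ → queue [TA, QH, TT, DM, NF, JL, TR, ES, DQ]
Visit TA; enqueue YF, IK → queue [QH, TT, DM, NF, JL, TR, ES, DQ, YF, IK]
Visit QH → queue [TT, DM, NF, JL, TR, ES, DQ, YF, IK]
Visit TT → queue [DM, NF, JL, TR, ES, DQ, YF, IK]
Visit DM → queue [NF, JL, TR, ES, DQ, YF, IK]
Visit NF; enqueue CU → queue [JL, TR, ES, DQ, YF, IK, CU]
Visit JL → queue [TR, ES, DQ, YF, IK, CU]
Visit TR → queue [ES, DQ, YF, IK, CU]
Visit ES → queue [DQ, YF, IK, CU]
Visit DQ → queue [YF, IK, CU]
Visit YF → queue [IK, CU]
Visit IK → queue [CU]
Visit CU → queue []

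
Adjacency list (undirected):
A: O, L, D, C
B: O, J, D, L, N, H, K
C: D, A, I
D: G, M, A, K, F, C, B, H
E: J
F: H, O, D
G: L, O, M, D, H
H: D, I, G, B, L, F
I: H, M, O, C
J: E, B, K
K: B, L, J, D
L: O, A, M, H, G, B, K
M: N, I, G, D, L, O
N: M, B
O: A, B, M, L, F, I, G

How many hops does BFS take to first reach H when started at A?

2

Level 0: A
Level 1: C, D, L, O
Level 2: B, F, G, H, I, K, M
Level 3: J, N
Level 4: E
H first appears at level 2.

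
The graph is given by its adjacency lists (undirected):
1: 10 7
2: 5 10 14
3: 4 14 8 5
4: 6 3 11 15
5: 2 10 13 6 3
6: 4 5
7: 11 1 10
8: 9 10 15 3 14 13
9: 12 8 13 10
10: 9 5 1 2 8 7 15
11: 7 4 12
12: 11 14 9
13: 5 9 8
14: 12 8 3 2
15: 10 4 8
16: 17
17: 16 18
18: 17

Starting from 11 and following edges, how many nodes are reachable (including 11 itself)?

15

BFS from 11 visits: 11, 7, 4, 12, 1, 10, 6, 3, 15, 14, 9, 5, 2, 8, 13
Reachable nodes: 15 of 18 total.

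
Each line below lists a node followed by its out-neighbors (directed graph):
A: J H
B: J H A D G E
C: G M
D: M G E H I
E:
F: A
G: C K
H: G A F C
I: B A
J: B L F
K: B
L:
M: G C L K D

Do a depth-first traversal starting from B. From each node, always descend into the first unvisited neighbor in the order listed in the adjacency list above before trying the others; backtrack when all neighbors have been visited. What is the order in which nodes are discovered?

Visit B
B → J
J → L
J → F
F → A
A → H
H → G
G → C
C → M
M → K
M → D
D → E
D → I

B, J, L, F, A, H, G, C, M, K, D, E, I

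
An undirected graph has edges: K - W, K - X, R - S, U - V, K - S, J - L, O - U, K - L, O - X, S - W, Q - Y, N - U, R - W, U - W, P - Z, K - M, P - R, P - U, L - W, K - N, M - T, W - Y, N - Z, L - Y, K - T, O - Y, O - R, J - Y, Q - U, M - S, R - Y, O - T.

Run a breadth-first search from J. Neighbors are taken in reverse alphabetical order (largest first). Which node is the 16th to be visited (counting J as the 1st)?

V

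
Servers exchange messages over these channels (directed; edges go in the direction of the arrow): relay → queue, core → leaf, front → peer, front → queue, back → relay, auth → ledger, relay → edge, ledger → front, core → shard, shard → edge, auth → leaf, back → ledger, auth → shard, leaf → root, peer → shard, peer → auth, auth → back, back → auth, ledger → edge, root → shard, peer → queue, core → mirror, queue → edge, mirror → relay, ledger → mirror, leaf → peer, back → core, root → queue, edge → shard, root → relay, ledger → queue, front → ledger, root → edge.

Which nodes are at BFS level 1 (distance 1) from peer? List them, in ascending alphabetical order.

Level 0: peer
Level 1: auth, queue, shard
Level 2: back, edge, leaf, ledger
Level 3: core, front, mirror, relay, root

auth, queue, shard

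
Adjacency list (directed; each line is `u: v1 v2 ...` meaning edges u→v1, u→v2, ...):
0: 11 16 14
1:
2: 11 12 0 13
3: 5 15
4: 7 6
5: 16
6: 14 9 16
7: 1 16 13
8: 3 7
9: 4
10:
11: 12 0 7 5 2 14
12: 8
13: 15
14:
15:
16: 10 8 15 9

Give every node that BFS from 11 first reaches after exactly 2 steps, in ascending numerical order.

1, 8, 13, 16

Level 0: 11
Level 1: 0, 2, 5, 7, 12, 14
Level 2: 1, 8, 13, 16
Level 3: 3, 9, 10, 15
Level 4: 4
Level 5: 6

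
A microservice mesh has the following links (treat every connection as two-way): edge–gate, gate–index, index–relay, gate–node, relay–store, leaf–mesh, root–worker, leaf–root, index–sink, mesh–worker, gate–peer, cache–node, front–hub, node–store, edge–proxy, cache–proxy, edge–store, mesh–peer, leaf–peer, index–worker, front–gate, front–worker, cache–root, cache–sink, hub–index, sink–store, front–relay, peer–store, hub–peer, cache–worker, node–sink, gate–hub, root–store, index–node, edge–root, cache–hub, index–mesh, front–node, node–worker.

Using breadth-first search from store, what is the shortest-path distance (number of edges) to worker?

Level 0: store
Level 1: edge, node, peer, relay, root, sink
Level 2: cache, front, gate, hub, index, leaf, mesh, proxy, worker
worker first appears at level 2.

2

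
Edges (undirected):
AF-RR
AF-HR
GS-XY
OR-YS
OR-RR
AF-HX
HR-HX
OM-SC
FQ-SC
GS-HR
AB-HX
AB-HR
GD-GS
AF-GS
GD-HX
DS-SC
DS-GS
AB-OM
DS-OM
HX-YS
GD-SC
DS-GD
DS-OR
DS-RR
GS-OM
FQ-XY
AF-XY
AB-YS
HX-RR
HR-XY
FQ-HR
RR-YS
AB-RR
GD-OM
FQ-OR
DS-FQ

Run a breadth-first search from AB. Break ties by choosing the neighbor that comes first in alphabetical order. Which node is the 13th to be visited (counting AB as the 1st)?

SC

Visit AB; enqueue HR, HX, OM, RR, YS → queue [HR, HX, OM, RR, YS]
Visit HR; enqueue AF, FQ, GS, XY → queue [HX, OM, RR, YS, AF, FQ, GS, XY]
Visit HX; enqueue GD → queue [OM, RR, YS, AF, FQ, GS, XY, GD]
Visit OM; enqueue DS, SC → queue [RR, YS, AF, FQ, GS, XY, GD, DS, SC]
Visit RR; enqueue OR → queue [YS, AF, FQ, GS, XY, GD, DS, SC, OR]
Visit YS → queue [AF, FQ, GS, XY, GD, DS, SC, OR]
Visit AF → queue [FQ, GS, XY, GD, DS, SC, OR]
Visit FQ → queue [GS, XY, GD, DS, SC, OR]
Visit GS → queue [XY, GD, DS, SC, OR]
Visit XY → queue [GD, DS, SC, OR]
Visit GD → queue [DS, SC, OR]
Visit DS → queue [SC, OR]
Visit SC → queue [OR]
Visit OR → queue []

Visit order: AB, HR, HX, OM, RR, YS, AF, FQ, GS, XY, GD, DS, SC, OR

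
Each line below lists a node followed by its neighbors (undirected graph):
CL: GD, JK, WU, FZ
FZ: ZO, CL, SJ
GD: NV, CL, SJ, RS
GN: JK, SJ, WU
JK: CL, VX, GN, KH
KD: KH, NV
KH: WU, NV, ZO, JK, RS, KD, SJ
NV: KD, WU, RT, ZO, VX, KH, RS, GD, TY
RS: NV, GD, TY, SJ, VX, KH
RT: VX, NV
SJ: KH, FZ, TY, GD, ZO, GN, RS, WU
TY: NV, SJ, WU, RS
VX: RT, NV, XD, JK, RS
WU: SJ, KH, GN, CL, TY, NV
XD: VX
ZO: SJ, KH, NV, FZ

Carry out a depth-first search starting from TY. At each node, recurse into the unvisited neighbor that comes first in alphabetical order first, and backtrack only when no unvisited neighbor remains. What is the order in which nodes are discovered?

TY, NV, GD, CL, FZ, SJ, GN, JK, KH, KD, RS, VX, RT, XD, WU, ZO

Visit TY
TY → NV
NV → GD
GD → CL
CL → FZ
FZ → SJ
SJ → GN
GN → JK
JK → KH
KH → KD
KH → RS
RS → VX
VX → RT
VX → XD
KH → WU
KH → ZO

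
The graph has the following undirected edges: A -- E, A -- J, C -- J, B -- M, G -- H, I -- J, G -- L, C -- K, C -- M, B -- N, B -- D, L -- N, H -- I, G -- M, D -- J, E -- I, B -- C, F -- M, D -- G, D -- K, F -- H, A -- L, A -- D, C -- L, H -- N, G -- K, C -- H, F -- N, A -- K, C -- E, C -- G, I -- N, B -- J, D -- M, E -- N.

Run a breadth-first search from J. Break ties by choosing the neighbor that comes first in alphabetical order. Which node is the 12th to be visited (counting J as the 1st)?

Visit J; enqueue A, B, C, D, I → queue [A, B, C, D, I]
Visit A; enqueue E, K, L → queue [B, C, D, I, E, K, L]
Visit B; enqueue M, N → queue [C, D, I, E, K, L, M, N]
Visit C; enqueue G, H → queue [D, I, E, K, L, M, N, G, H]
Visit D → queue [I, E, K, L, M, N, G, H]
Visit I → queue [E, K, L, M, N, G, H]
Visit E → queue [K, L, M, N, G, H]
Visit K → queue [L, M, N, G, H]
Visit L → queue [M, N, G, H]
Visit M; enqueue F → queue [N, G, H, F]
Visit N → queue [G, H, F]
Visit G → queue [H, F]
Visit H → queue [F]
Visit F → queue []

Visit order: J, A, B, C, D, I, E, K, L, M, N, G, H, F

G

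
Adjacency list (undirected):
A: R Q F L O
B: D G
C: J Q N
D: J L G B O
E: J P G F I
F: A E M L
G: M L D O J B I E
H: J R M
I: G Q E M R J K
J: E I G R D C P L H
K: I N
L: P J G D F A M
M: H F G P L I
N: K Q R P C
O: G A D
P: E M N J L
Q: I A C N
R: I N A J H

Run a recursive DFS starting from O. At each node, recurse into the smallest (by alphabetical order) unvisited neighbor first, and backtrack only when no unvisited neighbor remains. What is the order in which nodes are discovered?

O, A, F, E, G, B, D, J, C, N, K, I, M, H, R, L, P, Q

Visit O
O → A
A → F
F → E
E → G
G → B
B → D
D → J
J → C
C → N
N → K
K → I
I → M
M → H
H → R
M → L
L → P
I → Q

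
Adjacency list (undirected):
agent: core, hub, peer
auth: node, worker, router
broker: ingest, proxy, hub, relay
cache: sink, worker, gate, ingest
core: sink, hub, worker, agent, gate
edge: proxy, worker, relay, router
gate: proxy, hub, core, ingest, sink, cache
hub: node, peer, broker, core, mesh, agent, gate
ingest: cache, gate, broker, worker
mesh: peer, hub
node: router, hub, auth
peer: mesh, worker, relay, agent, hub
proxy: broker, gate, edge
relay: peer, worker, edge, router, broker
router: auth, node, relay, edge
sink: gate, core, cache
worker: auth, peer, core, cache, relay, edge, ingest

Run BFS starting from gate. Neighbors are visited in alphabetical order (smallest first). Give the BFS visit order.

gate, cache, core, hub, ingest, proxy, sink, worker, agent, broker, mesh, node, peer, edge, auth, relay, router

Visit gate; enqueue cache, core, hub, ingest, proxy, sink → queue [cache, core, hub, ingest, proxy, sink]
Visit cache; enqueue worker → queue [core, hub, ingest, proxy, sink, worker]
Visit core; enqueue agent → queue [hub, ingest, proxy, sink, worker, agent]
Visit hub; enqueue broker, mesh, node, peer → queue [ingest, proxy, sink, worker, agent, broker, mesh, node, peer]
Visit ingest → queue [proxy, sink, worker, agent, broker, mesh, node, peer]
Visit proxy; enqueue edge → queue [sink, worker, agent, broker, mesh, node, peer, edge]
Visit sink → queue [worker, agent, broker, mesh, node, peer, edge]
Visit worker; enqueue auth, relay → queue [agent, broker, mesh, node, peer, edge, auth, relay]
Visit agent → queue [broker, mesh, node, peer, edge, auth, relay]
Visit broker → queue [mesh, node, peer, edge, auth, relay]
Visit mesh → queue [node, peer, edge, auth, relay]
Visit node; enqueue router → queue [peer, edge, auth, relay, router]
Visit peer → queue [edge, auth, relay, router]
Visit edge → queue [auth, relay, router]
Visit auth → queue [relay, router]
Visit relay → queue [router]
Visit router → queue []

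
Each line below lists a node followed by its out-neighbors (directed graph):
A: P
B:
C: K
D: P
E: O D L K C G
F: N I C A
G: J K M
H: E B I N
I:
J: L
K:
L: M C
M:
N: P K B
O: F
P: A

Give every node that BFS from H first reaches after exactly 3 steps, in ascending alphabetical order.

Level 0: H
Level 1: B, E, I, N
Level 2: C, D, G, K, L, O, P
Level 3: A, F, J, M

A, F, J, M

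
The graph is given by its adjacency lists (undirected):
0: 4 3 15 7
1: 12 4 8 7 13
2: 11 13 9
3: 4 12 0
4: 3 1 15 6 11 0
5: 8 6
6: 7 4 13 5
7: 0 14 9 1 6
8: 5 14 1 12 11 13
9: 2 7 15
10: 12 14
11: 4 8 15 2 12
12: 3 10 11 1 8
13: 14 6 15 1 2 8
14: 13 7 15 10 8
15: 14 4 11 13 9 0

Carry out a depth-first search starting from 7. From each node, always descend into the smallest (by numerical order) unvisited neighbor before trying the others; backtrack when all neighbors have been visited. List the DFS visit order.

Visit 7
7 → 0
0 → 3
3 → 4
4 → 1
1 → 8
8 → 5
5 → 6
6 → 13
13 → 2
2 → 9
9 → 15
15 → 11
11 → 12
12 → 10
10 → 14

7, 0, 3, 4, 1, 8, 5, 6, 13, 2, 9, 15, 11, 12, 10, 14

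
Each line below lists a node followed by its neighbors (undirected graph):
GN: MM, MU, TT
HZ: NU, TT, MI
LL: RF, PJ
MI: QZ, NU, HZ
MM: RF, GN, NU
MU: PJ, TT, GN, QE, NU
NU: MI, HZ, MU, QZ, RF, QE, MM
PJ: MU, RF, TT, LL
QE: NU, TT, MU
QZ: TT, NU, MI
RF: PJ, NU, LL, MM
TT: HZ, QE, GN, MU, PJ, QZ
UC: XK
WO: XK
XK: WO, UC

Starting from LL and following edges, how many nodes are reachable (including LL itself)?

12

BFS from LL visits: LL, RF, PJ, NU, MM, MU, TT, MI, HZ, QZ, QE, GN
Reachable nodes: 12 of 15 total.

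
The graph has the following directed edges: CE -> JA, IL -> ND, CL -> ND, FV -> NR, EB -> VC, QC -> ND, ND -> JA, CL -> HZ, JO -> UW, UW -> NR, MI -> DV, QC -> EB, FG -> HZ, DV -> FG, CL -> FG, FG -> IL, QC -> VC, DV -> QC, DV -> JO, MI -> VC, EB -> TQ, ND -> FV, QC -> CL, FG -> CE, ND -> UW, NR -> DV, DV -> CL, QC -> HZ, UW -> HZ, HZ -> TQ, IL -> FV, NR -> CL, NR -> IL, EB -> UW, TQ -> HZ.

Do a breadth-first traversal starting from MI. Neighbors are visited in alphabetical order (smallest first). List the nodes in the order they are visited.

Visit MI; enqueue DV, VC → queue [DV, VC]
Visit DV; enqueue CL, FG, JO, QC → queue [VC, CL, FG, JO, QC]
Visit VC → queue [CL, FG, JO, QC]
Visit CL; enqueue HZ, ND → queue [FG, JO, QC, HZ, ND]
Visit FG; enqueue CE, IL → queue [JO, QC, HZ, ND, CE, IL]
Visit JO; enqueue UW → queue [QC, HZ, ND, CE, IL, UW]
Visit QC; enqueue EB → queue [HZ, ND, CE, IL, UW, EB]
Visit HZ; enqueue TQ → queue [ND, CE, IL, UW, EB, TQ]
Visit ND; enqueue FV, JA → queue [CE, IL, UW, EB, TQ, FV, JA]
Visit CE → queue [IL, UW, EB, TQ, FV, JA]
Visit IL → queue [UW, EB, TQ, FV, JA]
Visit UW; enqueue NR → queue [EB, TQ, FV, JA, NR]
Visit EB → queue [TQ, FV, JA, NR]
Visit TQ → queue [FV, JA, NR]
Visit FV → queue [JA, NR]
Visit JA → queue [NR]
Visit NR → queue []

MI, DV, VC, CL, FG, JO, QC, HZ, ND, CE, IL, UW, EB, TQ, FV, JA, NR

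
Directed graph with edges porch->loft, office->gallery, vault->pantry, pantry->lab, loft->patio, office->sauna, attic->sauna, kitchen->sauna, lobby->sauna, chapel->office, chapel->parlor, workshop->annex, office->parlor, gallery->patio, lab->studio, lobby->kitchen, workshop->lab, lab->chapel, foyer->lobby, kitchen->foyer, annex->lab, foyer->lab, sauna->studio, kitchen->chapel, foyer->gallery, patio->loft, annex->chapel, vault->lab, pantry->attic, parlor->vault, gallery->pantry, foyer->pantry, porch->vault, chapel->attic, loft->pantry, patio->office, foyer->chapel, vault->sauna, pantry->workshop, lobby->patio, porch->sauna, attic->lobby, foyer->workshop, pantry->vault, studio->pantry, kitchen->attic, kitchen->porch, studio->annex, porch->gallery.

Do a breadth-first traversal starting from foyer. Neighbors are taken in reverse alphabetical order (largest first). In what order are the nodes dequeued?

Visit foyer; enqueue workshop, pantry, lobby, lab, gallery, chapel → queue [workshop, pantry, lobby, lab, gallery, chapel]
Visit workshop; enqueue annex → queue [pantry, lobby, lab, gallery, chapel, annex]
Visit pantry; enqueue vault, attic → queue [lobby, lab, gallery, chapel, annex, vault, attic]
Visit lobby; enqueue sauna, patio, kitchen → queue [lab, gallery, chapel, annex, vault, attic, sauna, patio, kitchen]
Visit lab; enqueue studio → queue [gallery, chapel, annex, vault, attic, sauna, patio, kitchen, studio]
Visit gallery → queue [chapel, annex, vault, attic, sauna, patio, kitchen, studio]
Visit chapel; enqueue parlor, office → queue [annex, vault, attic, sauna, patio, kitchen, studio, parlor, office]
Visit annex → queue [vault, attic, sauna, patio, kitchen, studio, parlor, office]
Visit vault → queue [attic, sauna, patio, kitchen, studio, parlor, office]
Visit attic → queue [sauna, patio, kitchen, studio, parlor, office]
Visit sauna → queue [patio, kitchen, studio, parlor, office]
Visit patio; enqueue loft → queue [kitchen, studio, parlor, office, loft]
Visit kitchen; enqueue porch → queue [studio, parlor, office, loft, porch]
Visit studio → queue [parlor, office, loft, porch]
Visit parlor → queue [office, loft, porch]
Visit office → queue [loft, porch]
Visit loft → queue [porch]
Visit porch → queue []

foyer, workshop, pantry, lobby, lab, gallery, chapel, annex, vault, attic, sauna, patio, kitchen, studio, parlor, office, loft, porch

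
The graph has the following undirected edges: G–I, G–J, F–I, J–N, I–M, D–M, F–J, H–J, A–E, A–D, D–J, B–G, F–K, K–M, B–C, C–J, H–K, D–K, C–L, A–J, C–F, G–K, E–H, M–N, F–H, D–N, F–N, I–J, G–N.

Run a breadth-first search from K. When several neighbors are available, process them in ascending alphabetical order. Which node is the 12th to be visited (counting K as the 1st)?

B

Visit K; enqueue D, F, G, H, M → queue [D, F, G, H, M]
Visit D; enqueue A, J, N → queue [F, G, H, M, A, J, N]
Visit F; enqueue C, I → queue [G, H, M, A, J, N, C, I]
Visit G; enqueue B → queue [H, M, A, J, N, C, I, B]
Visit H; enqueue E → queue [M, A, J, N, C, I, B, E]
Visit M → queue [A, J, N, C, I, B, E]
Visit A → queue [J, N, C, I, B, E]
Visit J → queue [N, C, I, B, E]
Visit N → queue [C, I, B, E]
Visit C; enqueue L → queue [I, B, E, L]
Visit I → queue [B, E, L]
Visit B → queue [E, L]
Visit E → queue [L]
Visit L → queue []

Visit order: K, D, F, G, H, M, A, J, N, C, I, B, E, L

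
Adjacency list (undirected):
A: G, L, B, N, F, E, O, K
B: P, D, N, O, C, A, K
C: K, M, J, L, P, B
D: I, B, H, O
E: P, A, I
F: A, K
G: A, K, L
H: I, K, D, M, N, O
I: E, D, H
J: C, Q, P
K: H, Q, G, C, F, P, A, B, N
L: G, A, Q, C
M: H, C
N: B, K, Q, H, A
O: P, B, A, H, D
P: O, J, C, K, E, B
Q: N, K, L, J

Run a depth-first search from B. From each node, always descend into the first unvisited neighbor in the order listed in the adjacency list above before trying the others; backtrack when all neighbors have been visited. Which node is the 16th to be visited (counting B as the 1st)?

Visit B
B → P
P → O
O → A
A → G
G → K
K → H
H → I
I → E
I → D
H → M
M → C
C → J
J → Q
Q → N
Q → L
K → F

Visit order: B, P, O, A, G, K, H, I, E, D, M, C, J, Q, N, L, F

L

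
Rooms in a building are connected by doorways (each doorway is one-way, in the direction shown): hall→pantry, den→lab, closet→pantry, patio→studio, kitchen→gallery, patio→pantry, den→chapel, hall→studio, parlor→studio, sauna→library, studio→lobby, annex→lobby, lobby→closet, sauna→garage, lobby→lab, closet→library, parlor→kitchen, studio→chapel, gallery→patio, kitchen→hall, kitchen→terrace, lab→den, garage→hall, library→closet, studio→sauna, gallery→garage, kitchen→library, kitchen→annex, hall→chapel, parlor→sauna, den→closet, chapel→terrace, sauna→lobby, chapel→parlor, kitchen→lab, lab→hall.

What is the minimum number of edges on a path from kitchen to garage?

Level 0: kitchen
Level 1: annex, gallery, hall, lab, library, terrace
Level 2: chapel, closet, den, garage, lobby, pantry, patio, studio
Level 3: parlor, sauna
garage first appears at level 2.

2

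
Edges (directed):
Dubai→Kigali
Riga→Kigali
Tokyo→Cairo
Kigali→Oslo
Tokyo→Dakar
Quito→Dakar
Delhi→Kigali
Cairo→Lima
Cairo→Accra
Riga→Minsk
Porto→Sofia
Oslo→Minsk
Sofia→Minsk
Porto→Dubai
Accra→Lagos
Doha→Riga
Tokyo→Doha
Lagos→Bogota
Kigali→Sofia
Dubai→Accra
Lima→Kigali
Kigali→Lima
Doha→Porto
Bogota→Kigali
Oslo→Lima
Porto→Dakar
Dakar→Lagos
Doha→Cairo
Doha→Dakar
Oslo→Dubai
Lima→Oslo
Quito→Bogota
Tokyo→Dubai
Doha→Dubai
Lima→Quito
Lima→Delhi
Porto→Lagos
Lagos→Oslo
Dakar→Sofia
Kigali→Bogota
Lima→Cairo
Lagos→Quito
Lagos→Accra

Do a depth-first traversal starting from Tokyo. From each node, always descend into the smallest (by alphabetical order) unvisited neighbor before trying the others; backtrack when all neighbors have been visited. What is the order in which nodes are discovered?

Visit Tokyo
Tokyo → Cairo
Cairo → Accra
Accra → Lagos
Lagos → Bogota
Bogota → Kigali
Kigali → Lima
Lima → Delhi
Lima → Oslo
Oslo → Dubai
Oslo → Minsk
Lima → Quito
Quito → Dakar
Dakar → Sofia
Tokyo → Doha
Doha → Porto
Doha → Riga

Tokyo, Cairo, Accra, Lagos, Bogota, Kigali, Lima, Delhi, Oslo, Dubai, Minsk, Quito, Dakar, Sofia, Doha, Porto, Riga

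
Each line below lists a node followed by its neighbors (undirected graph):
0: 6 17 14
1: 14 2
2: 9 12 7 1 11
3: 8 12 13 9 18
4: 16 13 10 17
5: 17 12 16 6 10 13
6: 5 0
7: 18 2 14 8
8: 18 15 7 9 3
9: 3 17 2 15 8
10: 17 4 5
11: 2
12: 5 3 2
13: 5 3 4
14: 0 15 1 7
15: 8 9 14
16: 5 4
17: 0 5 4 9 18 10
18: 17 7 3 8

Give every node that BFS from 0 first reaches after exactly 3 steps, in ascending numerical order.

Level 0: 0
Level 1: 6, 14, 17
Level 2: 1, 4, 5, 7, 9, 10, 15, 18
Level 3: 2, 3, 8, 12, 13, 16
Level 4: 11

2, 3, 8, 12, 13, 16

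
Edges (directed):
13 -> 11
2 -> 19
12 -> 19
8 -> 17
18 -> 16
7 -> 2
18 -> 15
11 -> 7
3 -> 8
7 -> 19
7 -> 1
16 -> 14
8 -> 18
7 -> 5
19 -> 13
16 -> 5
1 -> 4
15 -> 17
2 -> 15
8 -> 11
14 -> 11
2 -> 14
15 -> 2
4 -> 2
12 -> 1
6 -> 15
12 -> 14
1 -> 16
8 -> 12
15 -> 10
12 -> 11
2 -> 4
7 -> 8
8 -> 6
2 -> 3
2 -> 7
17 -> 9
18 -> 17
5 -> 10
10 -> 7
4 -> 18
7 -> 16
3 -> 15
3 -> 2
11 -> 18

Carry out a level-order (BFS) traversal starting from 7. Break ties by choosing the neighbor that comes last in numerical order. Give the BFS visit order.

Visit 7; enqueue 19, 16, 8, 5, 2, 1 → queue [19, 16, 8, 5, 2, 1]
Visit 19; enqueue 13 → queue [16, 8, 5, 2, 1, 13]
Visit 16; enqueue 14 → queue [8, 5, 2, 1, 13, 14]
Visit 8; enqueue 18, 17, 12, 11, 6 → queue [5, 2, 1, 13, 14, 18, 17, 12, 11, 6]
Visit 5; enqueue 10 → queue [2, 1, 13, 14, 18, 17, 12, 11, 6, 10]
Visit 2; enqueue 15, 4, 3 → queue [1, 13, 14, 18, 17, 12, 11, 6, 10, 15, 4, 3]
Visit 1 → queue [13, 14, 18, 17, 12, 11, 6, 10, 15, 4, 3]
Visit 13 → queue [14, 18, 17, 12, 11, 6, 10, 15, 4, 3]
Visit 14 → queue [18, 17, 12, 11, 6, 10, 15, 4, 3]
Visit 18 → queue [17, 12, 11, 6, 10, 15, 4, 3]
Visit 17; enqueue 9 → queue [12, 11, 6, 10, 15, 4, 3, 9]
Visit 12 → queue [11, 6, 10, 15, 4, 3, 9]
Visit 11 → queue [6, 10, 15, 4, 3, 9]
Visit 6 → queue [10, 15, 4, 3, 9]
Visit 10 → queue [15, 4, 3, 9]
Visit 15 → queue [4, 3, 9]
Visit 4 → queue [3, 9]
Visit 3 → queue [9]
Visit 9 → queue []

7 → 19 → 16 → 8 → 5 → 2 → 1 → 13 → 14 → 18 → 17 → 12 → 11 → 6 → 10 → 15 → 4 → 3 → 9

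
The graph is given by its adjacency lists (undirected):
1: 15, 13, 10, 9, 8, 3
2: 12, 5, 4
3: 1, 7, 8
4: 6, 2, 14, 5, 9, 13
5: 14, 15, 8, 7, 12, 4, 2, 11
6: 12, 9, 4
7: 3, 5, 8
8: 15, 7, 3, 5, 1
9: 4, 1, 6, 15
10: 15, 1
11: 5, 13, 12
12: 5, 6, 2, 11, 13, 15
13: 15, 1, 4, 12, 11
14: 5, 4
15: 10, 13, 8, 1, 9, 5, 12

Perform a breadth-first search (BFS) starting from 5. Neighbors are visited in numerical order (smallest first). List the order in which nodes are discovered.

5 2 4 7 8 11 12 14 15 6 9 13 3 1 10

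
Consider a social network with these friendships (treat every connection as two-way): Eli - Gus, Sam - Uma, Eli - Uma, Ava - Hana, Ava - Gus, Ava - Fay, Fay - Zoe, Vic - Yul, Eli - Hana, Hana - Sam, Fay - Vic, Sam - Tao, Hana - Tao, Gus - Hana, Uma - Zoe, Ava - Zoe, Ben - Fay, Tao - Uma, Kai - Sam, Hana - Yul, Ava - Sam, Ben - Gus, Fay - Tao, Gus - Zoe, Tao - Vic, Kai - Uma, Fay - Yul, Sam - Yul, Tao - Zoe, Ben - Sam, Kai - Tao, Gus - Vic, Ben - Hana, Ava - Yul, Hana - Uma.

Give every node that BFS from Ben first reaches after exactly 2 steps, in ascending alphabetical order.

Ava, Eli, Kai, Tao, Uma, Vic, Yul, Zoe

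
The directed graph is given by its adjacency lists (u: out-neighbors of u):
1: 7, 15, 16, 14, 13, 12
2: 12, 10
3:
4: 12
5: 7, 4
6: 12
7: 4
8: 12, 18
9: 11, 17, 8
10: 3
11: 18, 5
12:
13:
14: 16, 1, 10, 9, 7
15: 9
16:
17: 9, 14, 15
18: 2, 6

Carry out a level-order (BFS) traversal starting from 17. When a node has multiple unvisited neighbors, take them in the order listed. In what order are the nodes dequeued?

Visit 17; enqueue 9, 14, 15 → queue [9, 14, 15]
Visit 9; enqueue 11, 8 → queue [14, 15, 11, 8]
Visit 14; enqueue 16, 1, 10, 7 → queue [15, 11, 8, 16, 1, 10, 7]
Visit 15 → queue [11, 8, 16, 1, 10, 7]
Visit 11; enqueue 18, 5 → queue [8, 16, 1, 10, 7, 18, 5]
Visit 8; enqueue 12 → queue [16, 1, 10, 7, 18, 5, 12]
Visit 16 → queue [1, 10, 7, 18, 5, 12]
Visit 1; enqueue 13 → queue [10, 7, 18, 5, 12, 13]
Visit 10; enqueue 3 → queue [7, 18, 5, 12, 13, 3]
Visit 7; enqueue 4 → queue [18, 5, 12, 13, 3, 4]
Visit 18; enqueue 2, 6 → queue [5, 12, 13, 3, 4, 2, 6]
Visit 5 → queue [12, 13, 3, 4, 2, 6]
Visit 12 → queue [13, 3, 4, 2, 6]
Visit 13 → queue [3, 4, 2, 6]
Visit 3 → queue [4, 2, 6]
Visit 4 → queue [2, 6]
Visit 2 → queue [6]
Visit 6 → queue []

17 -> 9 -> 14 -> 15 -> 11 -> 8 -> 16 -> 1 -> 10 -> 7 -> 18 -> 5 -> 12 -> 13 -> 3 -> 4 -> 2 -> 6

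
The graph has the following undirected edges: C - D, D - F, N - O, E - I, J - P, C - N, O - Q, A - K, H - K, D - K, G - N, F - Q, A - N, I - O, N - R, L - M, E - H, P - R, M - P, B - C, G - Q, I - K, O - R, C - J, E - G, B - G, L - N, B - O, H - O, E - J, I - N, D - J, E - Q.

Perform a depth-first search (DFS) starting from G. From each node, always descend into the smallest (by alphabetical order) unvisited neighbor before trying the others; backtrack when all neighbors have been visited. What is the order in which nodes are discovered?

Visit G
G → B
B → C
C → D
D → F
F → Q
Q → E
E → H
H → K
K → A
A → N
N → I
I → O
O → R
R → P
P → J
P → M
M → L

G, B, C, D, F, Q, E, H, K, A, N, I, O, R, P, J, M, L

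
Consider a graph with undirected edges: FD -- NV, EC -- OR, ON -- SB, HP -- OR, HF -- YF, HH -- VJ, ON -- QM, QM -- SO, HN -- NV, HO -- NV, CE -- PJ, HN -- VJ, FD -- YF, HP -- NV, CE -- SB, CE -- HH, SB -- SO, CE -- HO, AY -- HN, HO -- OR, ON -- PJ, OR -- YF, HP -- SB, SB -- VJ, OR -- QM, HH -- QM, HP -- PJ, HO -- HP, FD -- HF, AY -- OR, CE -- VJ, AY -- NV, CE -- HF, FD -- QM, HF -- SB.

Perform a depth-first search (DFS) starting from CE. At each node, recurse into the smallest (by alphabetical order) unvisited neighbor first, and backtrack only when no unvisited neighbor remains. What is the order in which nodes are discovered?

CE -> HF -> FD -> NV -> AY -> HN -> VJ -> HH -> QM -> ON -> PJ -> HP -> HO -> OR -> EC -> YF -> SB -> SO

Visit CE
CE → HF
HF → FD
FD → NV
NV → AY
AY → HN
HN → VJ
VJ → HH
HH → QM
QM → ON
ON → PJ
PJ → HP
HP → HO
HO → OR
OR → EC
OR → YF
HP → SB
SB → SO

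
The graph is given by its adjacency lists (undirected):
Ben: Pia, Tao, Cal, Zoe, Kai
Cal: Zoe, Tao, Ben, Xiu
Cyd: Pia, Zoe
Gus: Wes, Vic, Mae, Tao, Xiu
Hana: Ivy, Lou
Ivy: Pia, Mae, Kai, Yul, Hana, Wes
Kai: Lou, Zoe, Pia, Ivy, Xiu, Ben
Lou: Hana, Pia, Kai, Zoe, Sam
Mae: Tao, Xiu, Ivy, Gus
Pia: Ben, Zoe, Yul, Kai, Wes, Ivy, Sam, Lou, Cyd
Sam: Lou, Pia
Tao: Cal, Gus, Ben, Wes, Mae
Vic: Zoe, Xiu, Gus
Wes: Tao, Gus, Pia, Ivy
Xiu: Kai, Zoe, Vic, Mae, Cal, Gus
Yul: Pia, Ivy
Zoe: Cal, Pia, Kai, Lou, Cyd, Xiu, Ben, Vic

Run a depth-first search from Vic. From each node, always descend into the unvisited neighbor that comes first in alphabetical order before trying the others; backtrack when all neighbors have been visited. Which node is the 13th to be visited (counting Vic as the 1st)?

Visit Vic
Vic → Gus
Gus → Mae
Mae → Ivy
Ivy → Hana
Hana → Lou
Lou → Kai
Kai → Ben
Ben → Cal
Cal → Tao
Tao → Wes
Wes → Pia
Pia → Cyd
Cyd → Zoe
Zoe → Xiu
Pia → Sam
Pia → Yul

Visit order: Vic, Gus, Mae, Ivy, Hana, Lou, Kai, Ben, Cal, Tao, Wes, Pia, Cyd, Zoe, Xiu, Sam, Yul

Cyd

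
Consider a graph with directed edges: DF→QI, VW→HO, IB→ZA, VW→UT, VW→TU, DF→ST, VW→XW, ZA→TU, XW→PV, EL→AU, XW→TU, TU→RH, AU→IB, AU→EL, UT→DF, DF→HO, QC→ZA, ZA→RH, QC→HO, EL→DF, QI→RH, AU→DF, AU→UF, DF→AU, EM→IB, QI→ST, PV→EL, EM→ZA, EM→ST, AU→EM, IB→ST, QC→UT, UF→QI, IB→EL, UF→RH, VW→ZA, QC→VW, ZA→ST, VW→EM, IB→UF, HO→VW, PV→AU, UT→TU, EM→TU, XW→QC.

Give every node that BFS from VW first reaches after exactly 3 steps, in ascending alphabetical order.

AU, EL, QI, UF

Level 0: VW
Level 1: EM, HO, TU, UT, XW, ZA
Level 2: DF, IB, PV, QC, RH, ST
Level 3: AU, EL, QI, UF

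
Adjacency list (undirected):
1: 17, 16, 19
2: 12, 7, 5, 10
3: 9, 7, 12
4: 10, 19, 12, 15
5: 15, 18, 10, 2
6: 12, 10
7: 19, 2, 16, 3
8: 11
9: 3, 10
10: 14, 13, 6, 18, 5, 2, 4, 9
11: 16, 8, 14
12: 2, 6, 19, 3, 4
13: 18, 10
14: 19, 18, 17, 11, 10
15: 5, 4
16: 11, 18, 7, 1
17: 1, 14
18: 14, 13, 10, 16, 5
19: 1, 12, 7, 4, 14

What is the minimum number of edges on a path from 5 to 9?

2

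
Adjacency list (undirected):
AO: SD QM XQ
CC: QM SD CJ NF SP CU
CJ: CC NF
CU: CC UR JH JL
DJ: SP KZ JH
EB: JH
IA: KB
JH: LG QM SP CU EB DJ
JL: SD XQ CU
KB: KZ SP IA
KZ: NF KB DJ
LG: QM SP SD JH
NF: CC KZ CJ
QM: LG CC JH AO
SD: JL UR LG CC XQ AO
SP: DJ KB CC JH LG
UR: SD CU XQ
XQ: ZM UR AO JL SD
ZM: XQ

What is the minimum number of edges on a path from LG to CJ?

3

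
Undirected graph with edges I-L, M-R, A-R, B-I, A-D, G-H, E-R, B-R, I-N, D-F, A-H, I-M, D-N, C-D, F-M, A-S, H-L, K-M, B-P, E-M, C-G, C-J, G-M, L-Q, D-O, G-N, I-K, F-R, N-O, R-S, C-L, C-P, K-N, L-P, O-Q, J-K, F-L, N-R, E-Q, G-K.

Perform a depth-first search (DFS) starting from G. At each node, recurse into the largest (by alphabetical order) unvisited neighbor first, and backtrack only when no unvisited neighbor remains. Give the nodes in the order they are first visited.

G N R S A H L Q O D F M K J C P B I E

Visit G
G → N
N → R
R → S
S → A
A → H
H → L
L → Q
Q → O
O → D
D → F
F → M
M → K
K → J
J → C
C → P
P → B
B → I
M → E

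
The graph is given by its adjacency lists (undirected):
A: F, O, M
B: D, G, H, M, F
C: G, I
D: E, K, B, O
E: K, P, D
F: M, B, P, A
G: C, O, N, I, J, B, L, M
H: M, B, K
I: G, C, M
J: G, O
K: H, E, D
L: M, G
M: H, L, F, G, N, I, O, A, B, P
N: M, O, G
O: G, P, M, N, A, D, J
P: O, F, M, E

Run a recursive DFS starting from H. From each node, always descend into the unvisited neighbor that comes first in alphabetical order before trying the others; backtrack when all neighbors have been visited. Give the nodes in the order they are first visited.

H, B, D, E, K, P, F, A, M, G, C, I, J, O, N, L

Visit H
H → B
B → D
D → E
E → K
E → P
P → F
F → A
A → M
M → G
G → C
C → I
G → J
J → O
O → N
G → L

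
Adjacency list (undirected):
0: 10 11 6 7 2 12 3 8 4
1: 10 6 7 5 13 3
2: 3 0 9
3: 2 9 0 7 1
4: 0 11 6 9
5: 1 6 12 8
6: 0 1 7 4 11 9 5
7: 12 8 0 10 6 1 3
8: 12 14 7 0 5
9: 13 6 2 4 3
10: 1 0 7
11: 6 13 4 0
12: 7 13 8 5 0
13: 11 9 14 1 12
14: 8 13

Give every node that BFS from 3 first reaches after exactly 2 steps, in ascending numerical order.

4, 5, 6, 8, 10, 11, 12, 13

Level 0: 3
Level 1: 0, 1, 2, 7, 9
Level 2: 4, 5, 6, 8, 10, 11, 12, 13
Level 3: 14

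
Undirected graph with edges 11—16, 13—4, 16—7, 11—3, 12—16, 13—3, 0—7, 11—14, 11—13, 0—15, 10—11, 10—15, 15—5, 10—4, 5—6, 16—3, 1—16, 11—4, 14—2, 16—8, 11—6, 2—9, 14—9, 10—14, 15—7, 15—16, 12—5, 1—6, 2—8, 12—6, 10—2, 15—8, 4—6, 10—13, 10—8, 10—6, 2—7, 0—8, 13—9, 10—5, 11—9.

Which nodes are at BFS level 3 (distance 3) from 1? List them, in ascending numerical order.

0, 2, 9, 13, 14

Level 0: 1
Level 1: 6, 16
Level 2: 3, 4, 5, 7, 8, 10, 11, 12, 15
Level 3: 0, 2, 9, 13, 14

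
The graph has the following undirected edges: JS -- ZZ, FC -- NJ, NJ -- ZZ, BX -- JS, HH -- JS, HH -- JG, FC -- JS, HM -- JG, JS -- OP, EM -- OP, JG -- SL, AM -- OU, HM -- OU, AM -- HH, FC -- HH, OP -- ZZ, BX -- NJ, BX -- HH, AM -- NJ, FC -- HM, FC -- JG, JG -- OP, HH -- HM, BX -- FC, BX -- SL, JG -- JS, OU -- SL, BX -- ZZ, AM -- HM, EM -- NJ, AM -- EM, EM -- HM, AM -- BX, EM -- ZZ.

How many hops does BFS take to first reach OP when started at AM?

2

Level 0: AM
Level 1: BX, EM, HH, HM, NJ, OU
Level 2: FC, JG, JS, OP, SL, ZZ
OP first appears at level 2.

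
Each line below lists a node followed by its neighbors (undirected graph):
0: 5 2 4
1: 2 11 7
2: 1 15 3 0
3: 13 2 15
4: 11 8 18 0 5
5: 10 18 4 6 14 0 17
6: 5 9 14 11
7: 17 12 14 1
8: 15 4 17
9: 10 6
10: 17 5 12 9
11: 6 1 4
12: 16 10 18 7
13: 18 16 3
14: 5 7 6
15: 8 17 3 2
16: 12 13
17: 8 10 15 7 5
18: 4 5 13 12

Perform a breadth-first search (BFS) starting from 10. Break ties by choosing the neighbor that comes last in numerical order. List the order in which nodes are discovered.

10 -> 17 -> 12 -> 9 -> 5 -> 15 -> 8 -> 7 -> 18 -> 16 -> 6 -> 14 -> 4 -> 0 -> 3 -> 2 -> 1 -> 13 -> 11

Visit 10; enqueue 17, 12, 9, 5 → queue [17, 12, 9, 5]
Visit 17; enqueue 15, 8, 7 → queue [12, 9, 5, 15, 8, 7]
Visit 12; enqueue 18, 16 → queue [9, 5, 15, 8, 7, 18, 16]
Visit 9; enqueue 6 → queue [5, 15, 8, 7, 18, 16, 6]
Visit 5; enqueue 14, 4, 0 → queue [15, 8, 7, 18, 16, 6, 14, 4, 0]
Visit 15; enqueue 3, 2 → queue [8, 7, 18, 16, 6, 14, 4, 0, 3, 2]
Visit 8 → queue [7, 18, 16, 6, 14, 4, 0, 3, 2]
Visit 7; enqueue 1 → queue [18, 16, 6, 14, 4, 0, 3, 2, 1]
Visit 18; enqueue 13 → queue [16, 6, 14, 4, 0, 3, 2, 1, 13]
Visit 16 → queue [6, 14, 4, 0, 3, 2, 1, 13]
Visit 6; enqueue 11 → queue [14, 4, 0, 3, 2, 1, 13, 11]
Visit 14 → queue [4, 0, 3, 2, 1, 13, 11]
Visit 4 → queue [0, 3, 2, 1, 13, 11]
Visit 0 → queue [3, 2, 1, 13, 11]
Visit 3 → queue [2, 1, 13, 11]
Visit 2 → queue [1, 13, 11]
Visit 1 → queue [13, 11]
Visit 13 → queue [11]
Visit 11 → queue []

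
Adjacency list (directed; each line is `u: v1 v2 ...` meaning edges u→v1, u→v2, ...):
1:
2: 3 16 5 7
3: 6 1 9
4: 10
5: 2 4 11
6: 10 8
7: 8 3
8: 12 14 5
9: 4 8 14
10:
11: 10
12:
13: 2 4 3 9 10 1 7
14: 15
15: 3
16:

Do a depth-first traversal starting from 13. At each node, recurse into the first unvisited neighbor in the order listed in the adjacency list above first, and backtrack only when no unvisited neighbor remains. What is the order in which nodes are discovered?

Visit 13
13 → 2
2 → 3
3 → 6
6 → 10
6 → 8
8 → 12
8 → 14
14 → 15
8 → 5
5 → 4
5 → 11
3 → 1
3 → 9
2 → 16
2 → 7

13 -> 2 -> 3 -> 6 -> 10 -> 8 -> 12 -> 14 -> 15 -> 5 -> 4 -> 11 -> 1 -> 9 -> 16 -> 7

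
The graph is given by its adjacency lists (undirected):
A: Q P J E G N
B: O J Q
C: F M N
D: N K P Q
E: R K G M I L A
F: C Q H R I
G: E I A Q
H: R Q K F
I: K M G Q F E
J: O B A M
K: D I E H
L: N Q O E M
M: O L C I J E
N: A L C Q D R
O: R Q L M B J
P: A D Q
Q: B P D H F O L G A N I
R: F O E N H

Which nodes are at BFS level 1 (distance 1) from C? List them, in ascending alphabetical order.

F, M, N

Level 0: C
Level 1: F, M, N
Level 2: A, D, E, H, I, J, L, O, Q, R
Level 3: B, G, K, P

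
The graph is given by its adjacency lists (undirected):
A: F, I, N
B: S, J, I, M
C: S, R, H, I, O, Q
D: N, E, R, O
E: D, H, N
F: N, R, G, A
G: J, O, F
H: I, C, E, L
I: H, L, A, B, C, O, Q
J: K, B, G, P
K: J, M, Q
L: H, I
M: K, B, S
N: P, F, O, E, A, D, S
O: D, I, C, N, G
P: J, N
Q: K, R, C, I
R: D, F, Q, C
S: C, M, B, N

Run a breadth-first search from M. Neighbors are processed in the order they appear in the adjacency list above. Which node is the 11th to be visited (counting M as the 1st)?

P

Visit M; enqueue K, B, S → queue [K, B, S]
Visit K; enqueue J, Q → queue [B, S, J, Q]
Visit B; enqueue I → queue [S, J, Q, I]
Visit S; enqueue C, N → queue [J, Q, I, C, N]
Visit J; enqueue G, P → queue [Q, I, C, N, G, P]
Visit Q; enqueue R → queue [I, C, N, G, P, R]
Visit I; enqueue H, L, A, O → queue [C, N, G, P, R, H, L, A, O]
Visit C → queue [N, G, P, R, H, L, A, O]
Visit N; enqueue F, E, D → queue [G, P, R, H, L, A, O, F, E, D]
Visit G → queue [P, R, H, L, A, O, F, E, D]
Visit P → queue [R, H, L, A, O, F, E, D]
Visit R → queue [H, L, A, O, F, E, D]
Visit H → queue [L, A, O, F, E, D]
Visit L → queue [A, O, F, E, D]
Visit A → queue [O, F, E, D]
Visit O → queue [F, E, D]
Visit F → queue [E, D]
Visit E → queue [D]
Visit D → queue []

Visit order: M, K, B, S, J, Q, I, C, N, G, P, R, H, L, A, O, F, E, D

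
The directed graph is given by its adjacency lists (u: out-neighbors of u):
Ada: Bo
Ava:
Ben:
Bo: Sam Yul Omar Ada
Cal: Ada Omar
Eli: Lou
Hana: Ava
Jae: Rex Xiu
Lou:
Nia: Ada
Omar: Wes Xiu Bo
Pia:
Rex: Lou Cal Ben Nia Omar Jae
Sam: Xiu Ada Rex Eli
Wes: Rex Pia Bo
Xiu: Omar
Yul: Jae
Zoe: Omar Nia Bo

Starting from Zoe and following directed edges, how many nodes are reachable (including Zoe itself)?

BFS from Zoe visits: Zoe, Omar, Nia, Bo, Wes, Xiu, Ada, Sam, Yul, Rex, Pia, Eli, Jae, Lou, Cal, Ben
Reachable nodes: 16 of 18 total.

16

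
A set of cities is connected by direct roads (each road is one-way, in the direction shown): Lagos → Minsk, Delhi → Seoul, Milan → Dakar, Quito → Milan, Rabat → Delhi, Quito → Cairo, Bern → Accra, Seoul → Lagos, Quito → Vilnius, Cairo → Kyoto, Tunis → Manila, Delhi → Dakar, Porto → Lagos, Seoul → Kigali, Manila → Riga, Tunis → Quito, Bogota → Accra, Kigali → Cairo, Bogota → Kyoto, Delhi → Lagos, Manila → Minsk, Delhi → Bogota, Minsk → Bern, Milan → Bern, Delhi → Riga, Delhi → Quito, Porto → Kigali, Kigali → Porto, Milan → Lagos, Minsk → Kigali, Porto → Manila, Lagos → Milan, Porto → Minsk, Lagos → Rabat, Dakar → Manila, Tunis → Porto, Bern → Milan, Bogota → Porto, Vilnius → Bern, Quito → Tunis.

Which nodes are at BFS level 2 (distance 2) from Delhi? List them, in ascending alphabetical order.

Level 0: Delhi
Level 1: Bogota, Dakar, Lagos, Quito, Riga, Seoul
Level 2: Accra, Cairo, Kigali, Kyoto, Manila, Milan, Minsk, Porto, Rabat, Tunis, Vilnius
Level 3: Bern

Accra, Cairo, Kigali, Kyoto, Manila, Milan, Minsk, Porto, Rabat, Tunis, Vilnius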